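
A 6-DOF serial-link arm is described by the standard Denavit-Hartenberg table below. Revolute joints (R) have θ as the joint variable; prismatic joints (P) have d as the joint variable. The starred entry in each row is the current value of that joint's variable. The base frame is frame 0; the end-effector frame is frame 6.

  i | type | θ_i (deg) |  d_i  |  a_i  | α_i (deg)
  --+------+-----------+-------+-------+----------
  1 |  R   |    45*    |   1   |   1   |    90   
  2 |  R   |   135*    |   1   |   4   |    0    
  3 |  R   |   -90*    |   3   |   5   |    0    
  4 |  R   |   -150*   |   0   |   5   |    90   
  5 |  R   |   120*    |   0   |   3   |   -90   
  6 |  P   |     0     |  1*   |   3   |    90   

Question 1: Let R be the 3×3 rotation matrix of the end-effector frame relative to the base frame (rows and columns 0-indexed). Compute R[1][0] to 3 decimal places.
-0.521

End-effector x-axis (col 0 of R) = (0.7039,-0.5209,0.4830)
R[1][0] = -0.5209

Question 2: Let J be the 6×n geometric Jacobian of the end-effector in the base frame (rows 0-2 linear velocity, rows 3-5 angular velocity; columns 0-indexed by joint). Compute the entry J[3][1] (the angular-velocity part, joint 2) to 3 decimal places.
axis z_1 = (0.7071,-0.7071,0.0000); lever o_n−o_1 = (6.4416,-5.8566,5.2686)
cross product → J_v[:, 1] = (-3.7255,-3.7255,0.4136)
J_ω[:, 1] = z_1
entry J[3][1] = 0.7071

0.707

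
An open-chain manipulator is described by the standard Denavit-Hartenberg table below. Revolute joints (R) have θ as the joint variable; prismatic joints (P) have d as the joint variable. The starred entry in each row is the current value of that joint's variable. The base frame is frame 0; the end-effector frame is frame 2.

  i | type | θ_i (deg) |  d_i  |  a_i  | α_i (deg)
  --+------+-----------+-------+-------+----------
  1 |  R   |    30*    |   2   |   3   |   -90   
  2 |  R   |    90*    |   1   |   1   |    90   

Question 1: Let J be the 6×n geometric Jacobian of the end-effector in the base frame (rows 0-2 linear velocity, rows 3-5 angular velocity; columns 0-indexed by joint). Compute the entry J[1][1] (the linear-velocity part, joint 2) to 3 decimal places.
-0.500

axis z_1 = (-0.5000,0.8660,0.0000); lever o_n−o_1 = (-0.5000,0.8660,-1.0000)
cross product → J_v[:, 1] = (-0.8660,-0.5000,0.0000)
J_ω[:, 1] = z_1
entry J[1][1] = -0.5000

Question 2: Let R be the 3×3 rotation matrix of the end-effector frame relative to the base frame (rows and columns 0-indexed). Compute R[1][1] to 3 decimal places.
0.866

End-effector y-axis (col 1 of R) = (-0.5000,0.8660,0.0000)
R[1][1] = 0.8660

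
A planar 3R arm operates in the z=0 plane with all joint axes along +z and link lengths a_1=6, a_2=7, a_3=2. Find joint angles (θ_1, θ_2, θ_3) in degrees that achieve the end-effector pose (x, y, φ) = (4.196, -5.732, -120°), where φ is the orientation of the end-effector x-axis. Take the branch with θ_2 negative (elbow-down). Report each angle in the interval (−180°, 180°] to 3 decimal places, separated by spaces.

wrist centre = target − a_3·(cos φ, sin φ) = (5.1960, -3.9999)
cos θ_2 = (42.9980−6²−7²)/(2·6·7) = -0.5000; θ_2 = -120.0016° (elbow-down)
β = atan2(-3.9999,5.1960) = -37.5896°; ψ = atan2(-6.0621,2.4998) = -67.5901°
θ_1 = β − ψ = 30.0006°
θ_3 = φ − θ_1 − θ_2 = -29.9990° (wrapped to (-180°,180°])

30.001 -120.002 -29.999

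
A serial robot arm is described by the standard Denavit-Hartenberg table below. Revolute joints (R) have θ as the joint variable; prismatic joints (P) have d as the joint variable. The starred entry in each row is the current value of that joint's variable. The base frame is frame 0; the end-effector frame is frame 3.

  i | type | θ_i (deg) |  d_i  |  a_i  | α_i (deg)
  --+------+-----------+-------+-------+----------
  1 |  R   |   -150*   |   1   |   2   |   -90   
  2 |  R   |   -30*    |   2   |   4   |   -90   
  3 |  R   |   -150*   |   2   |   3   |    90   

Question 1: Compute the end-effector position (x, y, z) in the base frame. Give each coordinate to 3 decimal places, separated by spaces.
-1.900 -5.138 -0.031

after link 1: o_1 = (-1.7321, -1.0000, 1.0000)
after link 2: o_2 = (-3.7321, -4.4641, 3.0000)
after link 3: o_3 = (-1.8995, -5.1381, -0.0311)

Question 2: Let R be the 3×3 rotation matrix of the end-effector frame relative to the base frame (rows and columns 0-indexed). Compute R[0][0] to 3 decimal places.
End-effector x-axis (col 0 of R) = (0.8995,-0.0580,-0.4330)
R[0][0] = 0.8995

0.900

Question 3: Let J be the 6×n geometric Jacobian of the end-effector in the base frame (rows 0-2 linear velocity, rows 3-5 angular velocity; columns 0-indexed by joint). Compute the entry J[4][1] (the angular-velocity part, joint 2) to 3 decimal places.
axis z_1 = (0.5000,-0.8660,0.0000); lever o_n−o_1 = (-0.1675,-4.1381,-1.0311)
cross product → J_v[:, 1] = (0.8929,0.5155,-2.2141)
J_ω[:, 1] = z_1
entry J[4][1] = -0.8660

-0.866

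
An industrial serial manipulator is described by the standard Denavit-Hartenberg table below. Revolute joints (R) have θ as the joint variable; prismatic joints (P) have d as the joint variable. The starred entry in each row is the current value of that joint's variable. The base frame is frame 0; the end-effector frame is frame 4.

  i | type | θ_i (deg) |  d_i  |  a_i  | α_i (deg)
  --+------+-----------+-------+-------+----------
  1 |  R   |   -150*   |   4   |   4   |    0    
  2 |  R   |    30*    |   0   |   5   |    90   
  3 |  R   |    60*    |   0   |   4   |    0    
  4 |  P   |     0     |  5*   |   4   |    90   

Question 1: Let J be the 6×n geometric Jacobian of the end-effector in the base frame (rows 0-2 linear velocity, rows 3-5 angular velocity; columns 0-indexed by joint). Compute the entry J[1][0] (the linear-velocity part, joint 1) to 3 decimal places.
axis z_0 = ẑ; lever o_n−o_0 = (-12.2942,-7.2942,10.9282)
cross product → J_v[:, 0] = (7.2942,-12.2942,0.0000)
J_ω[:, 0] = z_0
entry J[1][0] = -12.2942

-12.294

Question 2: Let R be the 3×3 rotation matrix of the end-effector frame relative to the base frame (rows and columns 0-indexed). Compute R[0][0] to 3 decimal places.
End-effector x-axis (col 0 of R) = (-0.2500,-0.4330,0.8660)
R[0][0] = -0.2500

-0.250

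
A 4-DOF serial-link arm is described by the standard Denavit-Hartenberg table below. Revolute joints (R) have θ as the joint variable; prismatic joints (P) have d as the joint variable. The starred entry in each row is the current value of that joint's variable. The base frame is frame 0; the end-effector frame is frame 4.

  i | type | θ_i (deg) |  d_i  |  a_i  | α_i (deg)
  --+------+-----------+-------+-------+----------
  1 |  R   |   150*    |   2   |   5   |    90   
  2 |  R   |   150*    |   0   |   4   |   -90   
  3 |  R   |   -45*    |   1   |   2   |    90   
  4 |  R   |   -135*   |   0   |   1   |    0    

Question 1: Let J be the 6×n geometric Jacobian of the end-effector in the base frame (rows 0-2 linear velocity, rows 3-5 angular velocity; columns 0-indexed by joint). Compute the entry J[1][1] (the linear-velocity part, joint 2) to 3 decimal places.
-1.102

axis z_1 = (0.5000,0.8660,0.0000); lever o_n−o_1 = (4.2696,-1.4094,2.2035)
cross product → J_v[:, 1] = (1.9082,-1.1017,-4.4023)
J_ω[:, 1] = z_1
entry J[1][1] = -1.1017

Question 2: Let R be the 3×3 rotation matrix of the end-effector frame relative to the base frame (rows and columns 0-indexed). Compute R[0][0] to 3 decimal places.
End-effector x-axis (col 0 of R) = (-0.9312,-0.0397,0.3624)
R[0][0] = -0.9312

-0.931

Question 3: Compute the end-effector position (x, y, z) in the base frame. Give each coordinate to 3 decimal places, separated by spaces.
after link 1: o_1 = (-4.3301, 2.5000, 2.0000)
after link 2: o_2 = (-1.3301, 0.7679, 4.0000)
after link 3: o_3 = (0.8707, 1.1303, 3.8411)
after link 4: o_4 = (-0.0605, 1.0906, 4.2035)

-0.061 1.091 4.203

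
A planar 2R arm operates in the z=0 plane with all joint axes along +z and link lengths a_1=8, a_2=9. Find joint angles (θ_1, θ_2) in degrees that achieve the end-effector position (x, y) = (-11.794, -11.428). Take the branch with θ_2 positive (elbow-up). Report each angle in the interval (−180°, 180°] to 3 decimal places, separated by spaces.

cos θ_2 = (269.6976−8²−9²)/(2·8·9) = 0.8660; θ_2 = 30.0080° (elbow-up)
β = atan2(-11.4280,-11.7940) = -135.9030°; ψ = atan2(4.5011,15.7936) = 15.9073°
θ_1 = β − ψ = -151.8102°

-151.810 30.008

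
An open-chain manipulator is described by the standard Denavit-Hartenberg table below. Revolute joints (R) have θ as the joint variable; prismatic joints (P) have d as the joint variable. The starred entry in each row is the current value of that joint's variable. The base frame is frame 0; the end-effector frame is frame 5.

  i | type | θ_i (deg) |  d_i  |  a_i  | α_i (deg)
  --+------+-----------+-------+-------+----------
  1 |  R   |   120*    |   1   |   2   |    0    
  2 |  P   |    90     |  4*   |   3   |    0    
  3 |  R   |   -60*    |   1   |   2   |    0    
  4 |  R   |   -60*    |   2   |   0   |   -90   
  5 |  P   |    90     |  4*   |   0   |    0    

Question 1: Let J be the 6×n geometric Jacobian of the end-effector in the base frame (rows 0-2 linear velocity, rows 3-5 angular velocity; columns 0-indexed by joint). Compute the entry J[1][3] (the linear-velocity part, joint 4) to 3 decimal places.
axis z_3 = (0.0000,0.0000,1.0000); lever o_n−o_3 = (-4.0000,0.0000,2.0000)
cross product → J_v[:, 3] = (0.0000,-4.0000,0.0000)
J_ω[:, 3] = z_3
entry J[1][3] = -4.0000

-4.000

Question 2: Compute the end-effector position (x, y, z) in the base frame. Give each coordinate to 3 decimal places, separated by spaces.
after link 1: o_1 = (-1.0000, 1.7321, 1.0000)
after link 2: o_2 = (-3.5981, 0.2321, 5.0000)
after link 3: o_3 = (-5.3301, 1.2321, 6.0000)
after link 4: o_4 = (-5.3301, 1.2321, 8.0000)
after link 5: o_5 = (-9.3301, 1.2321, 8.0000)

-9.330 1.232 8.000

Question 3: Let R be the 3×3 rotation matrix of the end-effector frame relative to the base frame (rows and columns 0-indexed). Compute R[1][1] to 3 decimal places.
End-effector y-axis (col 1 of R) = (-0.0000,-1.0000,-0.0000)
R[1][1] = -1.0000

-1.000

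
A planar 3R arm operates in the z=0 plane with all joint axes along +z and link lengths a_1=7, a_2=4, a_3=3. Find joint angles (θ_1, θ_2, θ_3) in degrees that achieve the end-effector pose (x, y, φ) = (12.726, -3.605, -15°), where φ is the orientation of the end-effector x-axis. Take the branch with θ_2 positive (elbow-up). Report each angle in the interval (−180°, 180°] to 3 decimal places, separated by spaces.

-32.112 45.005 -27.893

wrist centre = target − a_3·(cos φ, sin φ) = (9.8282, -2.8285)
cos θ_2 = (104.5946−7²−4²)/(2·7·4) = 0.7070; θ_2 = 45.0049° (elbow-up)
β = atan2(-2.8285,9.8282) = -16.0557°; ψ = atan2(2.8287,9.8282) = 16.0564°
θ_1 = β − ψ = -32.1122°
θ_3 = φ − θ_1 − θ_2 = -27.8927° (wrapped to (-180°,180°])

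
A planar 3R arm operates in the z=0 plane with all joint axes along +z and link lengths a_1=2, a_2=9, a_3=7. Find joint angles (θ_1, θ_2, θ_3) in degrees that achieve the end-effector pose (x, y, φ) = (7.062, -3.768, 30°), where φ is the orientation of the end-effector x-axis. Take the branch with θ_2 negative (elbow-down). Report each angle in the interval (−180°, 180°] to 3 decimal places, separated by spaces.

wrist centre = target − a_3·(cos φ, sin φ) = (0.9998, -7.2680)
cos θ_2 = (53.8235−2²−9²)/(2·2·9) = -0.8660; θ_2 = -149.9988° (elbow-down)
β = atan2(-7.2680,0.9998) = -82.1673°; ψ = atan2(-4.5002,-5.7941) = -142.1644°
θ_1 = β − ψ = 59.9971°
θ_3 = φ − θ_1 − θ_2 = 120.0017° (wrapped to (-180°,180°])

59.997 -149.999 120.002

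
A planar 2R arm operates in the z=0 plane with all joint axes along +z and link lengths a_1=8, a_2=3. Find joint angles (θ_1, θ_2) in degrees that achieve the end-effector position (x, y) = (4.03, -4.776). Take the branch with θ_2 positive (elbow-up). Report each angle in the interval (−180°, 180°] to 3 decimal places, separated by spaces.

-69.682 135.013

cos θ_2 = (39.0511−8²−3²)/(2·8·3) = -0.7073; θ_2 = 135.0132° (elbow-up)
β = atan2(-4.7760,4.0300) = -49.8422°; ψ = atan2(2.1208,5.8782) = 19.8393°
θ_1 = β − ψ = -69.6815°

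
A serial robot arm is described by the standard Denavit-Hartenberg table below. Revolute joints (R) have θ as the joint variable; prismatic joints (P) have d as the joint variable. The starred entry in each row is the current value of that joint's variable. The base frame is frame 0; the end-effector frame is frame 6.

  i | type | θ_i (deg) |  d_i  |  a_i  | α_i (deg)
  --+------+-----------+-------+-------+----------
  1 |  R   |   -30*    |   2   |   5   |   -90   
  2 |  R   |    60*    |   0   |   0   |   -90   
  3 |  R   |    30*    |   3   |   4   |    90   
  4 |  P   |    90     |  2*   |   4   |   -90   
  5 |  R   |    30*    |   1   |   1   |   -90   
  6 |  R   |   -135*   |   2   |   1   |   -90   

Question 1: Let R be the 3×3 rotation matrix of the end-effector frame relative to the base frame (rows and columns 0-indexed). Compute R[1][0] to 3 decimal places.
End-effector x-axis (col 0 of R) = (0.6005,0.4151,0.6834)
R[1][0] = 0.4151

0.415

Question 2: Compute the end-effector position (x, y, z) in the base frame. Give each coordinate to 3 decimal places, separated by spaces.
0.005 -1.205 -2.899

after link 1: o_1 = (4.3301, -2.5000, 2.0000)
after link 2: o_2 = (4.3301, -2.5000, 2.0000)
after link 3: o_3 = (2.5801, -3.7990, -2.5000)
after link 4: o_4 = (0.8792, -0.8170, -5.3660)
after link 5: o_5 = (-0.2201, -0.1050, -4.8325)
after link 6: o_6 = (0.0054, -1.2054, -2.8991)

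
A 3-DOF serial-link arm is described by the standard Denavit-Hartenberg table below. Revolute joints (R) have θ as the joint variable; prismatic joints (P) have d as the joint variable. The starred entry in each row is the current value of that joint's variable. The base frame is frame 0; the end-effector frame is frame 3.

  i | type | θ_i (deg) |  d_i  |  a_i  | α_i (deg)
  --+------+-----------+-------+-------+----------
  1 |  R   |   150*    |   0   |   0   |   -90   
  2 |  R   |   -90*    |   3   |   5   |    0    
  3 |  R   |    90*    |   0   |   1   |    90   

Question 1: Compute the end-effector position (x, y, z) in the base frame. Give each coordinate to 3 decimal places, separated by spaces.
-2.366 -2.098 5.000

after link 1: o_1 = (0.0000, 0.0000, 0.0000)
after link 2: o_2 = (-1.5000, -2.5981, 5.0000)
after link 3: o_3 = (-2.3660, -2.0981, 5.0000)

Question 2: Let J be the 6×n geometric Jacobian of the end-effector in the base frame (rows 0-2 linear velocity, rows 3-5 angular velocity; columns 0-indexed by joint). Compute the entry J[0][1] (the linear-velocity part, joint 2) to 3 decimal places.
axis z_1 = (-0.5000,-0.8660,0.0000); lever o_n−o_1 = (-2.3660,-2.0981,5.0000)
cross product → J_v[:, 1] = (-4.3301,2.5000,-1.0000)
J_ω[:, 1] = z_1
entry J[0][1] = -4.3301

-4.330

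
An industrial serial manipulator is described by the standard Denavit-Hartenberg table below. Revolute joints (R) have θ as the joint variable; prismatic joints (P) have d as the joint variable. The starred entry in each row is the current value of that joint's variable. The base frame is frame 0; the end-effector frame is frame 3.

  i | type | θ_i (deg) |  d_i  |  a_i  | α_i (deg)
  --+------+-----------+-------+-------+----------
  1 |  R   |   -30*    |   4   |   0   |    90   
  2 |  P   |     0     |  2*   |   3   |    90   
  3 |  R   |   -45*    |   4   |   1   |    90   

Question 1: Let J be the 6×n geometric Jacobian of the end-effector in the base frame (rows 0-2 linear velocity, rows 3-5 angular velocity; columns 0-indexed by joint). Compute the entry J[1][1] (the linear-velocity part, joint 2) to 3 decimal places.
-0.866

prismatic axis z_1 = (-0.5000,-0.8660,0.0000)
J_v[:, 1] = z_1; J_ω[:, 1] = (0,0,0)
entry J[1][1] = -0.8660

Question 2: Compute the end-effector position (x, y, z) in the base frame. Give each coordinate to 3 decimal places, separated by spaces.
after link 1: o_1 = (0.0000, 0.0000, 4.0000)
after link 2: o_2 = (1.5981, -3.2321, 4.0000)
after link 3: o_3 = (2.5640, -2.9732, -0.0000)

2.564 -2.973 -0.000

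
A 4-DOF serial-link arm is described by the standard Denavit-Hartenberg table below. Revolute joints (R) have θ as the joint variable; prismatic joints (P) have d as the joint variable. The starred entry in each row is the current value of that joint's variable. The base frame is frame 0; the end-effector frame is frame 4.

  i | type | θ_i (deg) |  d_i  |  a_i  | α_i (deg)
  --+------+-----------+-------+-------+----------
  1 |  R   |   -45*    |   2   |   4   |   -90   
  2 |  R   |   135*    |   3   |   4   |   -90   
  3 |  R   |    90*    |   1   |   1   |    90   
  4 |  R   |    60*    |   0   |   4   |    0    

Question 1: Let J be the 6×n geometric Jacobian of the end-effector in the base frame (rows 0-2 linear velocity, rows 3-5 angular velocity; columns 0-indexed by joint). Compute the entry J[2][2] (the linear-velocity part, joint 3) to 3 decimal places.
axis z_2 = (-0.5000,0.5000,0.7071); lever o_n−o_2 = (-4.3534,0.1107,3.1566)
cross product → J_v[:, 2] = (1.5000,-1.5000,2.1213)
J_ω[:, 2] = z_2
entry J[2][2] = 2.1213

2.121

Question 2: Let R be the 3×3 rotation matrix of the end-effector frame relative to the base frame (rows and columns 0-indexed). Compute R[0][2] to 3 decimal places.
End-effector z-axis (col 2 of R) = (-0.5000,0.5000,-0.7071)
R[0][2] = -0.5000

-0.500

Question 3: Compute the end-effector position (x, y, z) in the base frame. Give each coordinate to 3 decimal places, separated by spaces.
-1.404 1.404 2.328

after link 1: o_1 = (2.8284, -2.8284, 2.0000)
after link 2: o_2 = (2.9497, 1.2929, -0.8284)
after link 3: o_3 = (1.7426, 1.0858, -0.1213)
after link 4: o_4 = (-1.4036, 1.4036, 2.3282)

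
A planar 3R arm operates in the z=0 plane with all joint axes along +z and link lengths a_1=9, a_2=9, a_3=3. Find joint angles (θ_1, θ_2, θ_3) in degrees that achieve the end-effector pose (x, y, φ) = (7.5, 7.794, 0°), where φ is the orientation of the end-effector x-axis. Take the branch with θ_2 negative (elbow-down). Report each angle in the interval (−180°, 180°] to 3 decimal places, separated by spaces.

wrist centre = target − a_3·(cos φ, sin φ) = (4.5000, 7.7940)
cos θ_2 = (80.9964−9²−9²)/(2·9·9) = -0.5000; θ_2 = -120.0015° (elbow-down)
β = atan2(7.7940,4.5000) = 59.9993°; ψ = atan2(-7.7941,4.4998) = -60.0007°
θ_1 = β − ψ = 120.0000°
θ_3 = φ − θ_1 − θ_2 = 0.0015° (wrapped to (-180°,180°])

120.000 -120.001 0.001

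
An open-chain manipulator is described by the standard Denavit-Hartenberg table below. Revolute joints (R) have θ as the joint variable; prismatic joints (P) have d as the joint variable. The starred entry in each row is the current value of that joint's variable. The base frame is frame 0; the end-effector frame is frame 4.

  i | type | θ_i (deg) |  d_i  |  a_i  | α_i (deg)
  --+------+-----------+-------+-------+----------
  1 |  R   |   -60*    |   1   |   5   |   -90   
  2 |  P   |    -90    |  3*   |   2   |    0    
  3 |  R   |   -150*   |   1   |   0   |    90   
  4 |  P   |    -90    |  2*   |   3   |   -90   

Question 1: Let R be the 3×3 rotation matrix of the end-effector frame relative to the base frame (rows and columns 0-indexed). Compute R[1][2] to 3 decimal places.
0.433

End-effector z-axis (col 2 of R) = (-0.2500,0.4330,-0.8660)
R[1][2] = 0.4330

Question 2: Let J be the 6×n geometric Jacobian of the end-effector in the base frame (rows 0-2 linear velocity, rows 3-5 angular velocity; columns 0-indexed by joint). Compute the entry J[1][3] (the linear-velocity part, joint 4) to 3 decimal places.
prismatic axis z_3 = (0.4330,-0.7500,-0.5000)
J_v[:, 3] = z_3; J_ω[:, 3] = (0,0,0)
entry J[1][3] = -0.7500

-0.750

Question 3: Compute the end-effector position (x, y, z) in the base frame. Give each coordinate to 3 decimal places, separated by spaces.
after link 1: o_1 = (2.5000, -4.3301, 1.0000)
after link 2: o_2 = (5.0981, -2.8301, 3.0000)
after link 3: o_3 = (5.9641, -2.3301, 3.0000)
after link 4: o_4 = (4.2321, -5.3301, 2.0000)

4.232 -5.330 2.000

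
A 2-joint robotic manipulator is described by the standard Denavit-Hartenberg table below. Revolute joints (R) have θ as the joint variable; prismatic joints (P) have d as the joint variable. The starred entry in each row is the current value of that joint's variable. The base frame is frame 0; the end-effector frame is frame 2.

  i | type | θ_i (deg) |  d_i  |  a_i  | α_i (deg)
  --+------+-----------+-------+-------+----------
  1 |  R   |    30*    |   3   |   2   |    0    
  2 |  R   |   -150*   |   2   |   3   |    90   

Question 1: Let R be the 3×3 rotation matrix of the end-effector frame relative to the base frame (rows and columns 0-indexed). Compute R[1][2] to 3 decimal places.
End-effector z-axis (col 2 of R) = (-0.8660,0.5000,0.0000)
R[1][2] = 0.5000

0.500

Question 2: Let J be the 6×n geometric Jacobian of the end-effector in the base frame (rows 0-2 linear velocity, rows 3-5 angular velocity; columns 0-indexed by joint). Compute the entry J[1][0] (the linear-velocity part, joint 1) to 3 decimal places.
axis z_0 = ẑ; lever o_n−o_0 = (0.2321,-1.5981,5.0000)
cross product → J_v[:, 0] = (1.5981,0.2321,-0.0000)
J_ω[:, 0] = z_0
entry J[1][0] = 0.2321

0.232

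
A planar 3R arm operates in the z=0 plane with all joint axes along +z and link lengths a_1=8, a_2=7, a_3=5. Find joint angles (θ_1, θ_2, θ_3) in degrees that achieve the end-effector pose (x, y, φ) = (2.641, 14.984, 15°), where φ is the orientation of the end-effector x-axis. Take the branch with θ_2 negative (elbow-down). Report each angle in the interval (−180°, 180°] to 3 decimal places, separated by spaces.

wrist centre = target − a_3·(cos φ, sin φ) = (-2.1886, 13.6899)
cos θ_2 = (192.2036−8²−7²)/(2·8·7) = 0.7072; θ_2 = -44.9945° (elbow-down)
β = atan2(13.6899,-2.1886) = 99.0831°; ψ = atan2(-4.9493,12.9502) = -20.9157°
θ_1 = β − ψ = 119.9988°
θ_3 = φ − θ_1 − θ_2 = -60.0043° (wrapped to (-180°,180°])

119.999 -44.994 -60.004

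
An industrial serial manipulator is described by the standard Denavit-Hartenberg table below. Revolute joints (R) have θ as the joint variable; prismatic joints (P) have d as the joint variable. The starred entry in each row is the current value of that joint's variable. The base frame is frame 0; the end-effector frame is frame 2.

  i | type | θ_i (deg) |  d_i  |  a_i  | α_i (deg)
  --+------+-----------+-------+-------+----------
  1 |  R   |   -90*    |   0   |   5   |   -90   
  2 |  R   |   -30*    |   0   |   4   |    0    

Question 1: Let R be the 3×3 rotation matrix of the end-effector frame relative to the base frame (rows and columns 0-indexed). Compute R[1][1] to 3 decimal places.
-0.500

End-effector y-axis (col 1 of R) = (0.0000,-0.5000,-0.8660)
R[1][1] = -0.5000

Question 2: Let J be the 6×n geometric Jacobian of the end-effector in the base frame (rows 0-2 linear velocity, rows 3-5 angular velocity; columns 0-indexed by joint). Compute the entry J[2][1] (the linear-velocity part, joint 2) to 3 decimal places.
axis z_1 = (1.0000,0.0000,0.0000); lever o_n−o_1 = (0.0000,-3.4641,2.0000)
cross product → J_v[:, 1] = (0.0000,-2.0000,-3.4641)
J_ω[:, 1] = z_1
entry J[2][1] = -3.4641

-3.464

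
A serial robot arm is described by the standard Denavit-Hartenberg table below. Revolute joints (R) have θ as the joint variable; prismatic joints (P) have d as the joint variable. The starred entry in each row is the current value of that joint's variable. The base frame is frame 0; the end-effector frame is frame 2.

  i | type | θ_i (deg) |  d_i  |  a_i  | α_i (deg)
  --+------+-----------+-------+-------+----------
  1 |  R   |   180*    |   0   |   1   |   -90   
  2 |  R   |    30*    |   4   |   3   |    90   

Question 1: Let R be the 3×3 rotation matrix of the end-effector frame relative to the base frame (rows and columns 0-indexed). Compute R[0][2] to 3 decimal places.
-0.500

End-effector z-axis (col 2 of R) = (-0.5000,0.0000,0.8660)
R[0][2] = -0.5000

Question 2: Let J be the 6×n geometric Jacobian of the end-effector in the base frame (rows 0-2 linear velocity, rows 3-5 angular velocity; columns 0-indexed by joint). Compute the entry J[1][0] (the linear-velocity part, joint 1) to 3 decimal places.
-3.598

axis z_0 = ẑ; lever o_n−o_0 = (-3.5981,-4.0000,-1.5000)
cross product → J_v[:, 0] = (4.0000,-3.5981,0.0000)
J_ω[:, 0] = z_0
entry J[1][0] = -3.5981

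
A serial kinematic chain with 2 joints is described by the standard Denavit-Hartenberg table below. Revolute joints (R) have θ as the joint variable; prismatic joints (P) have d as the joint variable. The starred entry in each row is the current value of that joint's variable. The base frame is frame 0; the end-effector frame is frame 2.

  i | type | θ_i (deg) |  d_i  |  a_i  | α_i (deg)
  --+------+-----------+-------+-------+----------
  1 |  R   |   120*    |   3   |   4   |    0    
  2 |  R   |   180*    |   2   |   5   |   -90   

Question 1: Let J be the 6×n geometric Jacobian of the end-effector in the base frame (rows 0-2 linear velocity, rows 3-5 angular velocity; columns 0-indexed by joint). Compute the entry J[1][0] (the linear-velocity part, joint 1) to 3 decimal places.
axis z_0 = ẑ; lever o_n−o_0 = (0.5000,-0.8660,5.0000)
cross product → J_v[:, 0] = (0.8660,0.5000,-0.0000)
J_ω[:, 0] = z_0
entry J[1][0] = 0.5000

0.500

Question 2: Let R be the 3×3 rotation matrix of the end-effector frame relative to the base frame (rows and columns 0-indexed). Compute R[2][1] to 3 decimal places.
-1.000

End-effector y-axis (col 1 of R) = (0.0000,0.0000,-1.0000)
R[2][1] = -1.0000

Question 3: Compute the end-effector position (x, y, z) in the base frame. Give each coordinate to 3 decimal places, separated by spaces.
after link 1: o_1 = (-2.0000, 3.4641, 3.0000)
after link 2: o_2 = (0.5000, -0.8660, 5.0000)

0.500 -0.866 5.000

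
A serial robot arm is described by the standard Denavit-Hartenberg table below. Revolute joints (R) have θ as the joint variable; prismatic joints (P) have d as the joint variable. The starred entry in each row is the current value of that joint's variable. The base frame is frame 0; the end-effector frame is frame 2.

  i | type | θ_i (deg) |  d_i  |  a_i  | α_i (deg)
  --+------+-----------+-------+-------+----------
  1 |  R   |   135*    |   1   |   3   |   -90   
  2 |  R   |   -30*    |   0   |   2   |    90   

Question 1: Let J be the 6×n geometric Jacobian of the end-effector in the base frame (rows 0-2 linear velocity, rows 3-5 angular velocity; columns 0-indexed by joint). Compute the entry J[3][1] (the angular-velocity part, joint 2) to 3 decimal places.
axis z_1 = (-0.7071,-0.7071,0.0000); lever o_n−o_1 = (-1.2247,1.2247,1.0000)
cross product → J_v[:, 1] = (-0.7071,0.7071,-1.7321)
J_ω[:, 1] = z_1
entry J[3][1] = -0.7071

-0.707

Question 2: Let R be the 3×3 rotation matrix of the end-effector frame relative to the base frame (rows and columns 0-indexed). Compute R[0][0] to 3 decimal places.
-0.612

End-effector x-axis (col 0 of R) = (-0.6124,0.6124,0.5000)
R[0][0] = -0.6124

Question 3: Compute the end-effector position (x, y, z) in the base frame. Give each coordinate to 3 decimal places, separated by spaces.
after link 1: o_1 = (-2.1213, 2.1213, 1.0000)
after link 2: o_2 = (-3.3461, 3.3461, 2.0000)

-3.346 3.346 2.000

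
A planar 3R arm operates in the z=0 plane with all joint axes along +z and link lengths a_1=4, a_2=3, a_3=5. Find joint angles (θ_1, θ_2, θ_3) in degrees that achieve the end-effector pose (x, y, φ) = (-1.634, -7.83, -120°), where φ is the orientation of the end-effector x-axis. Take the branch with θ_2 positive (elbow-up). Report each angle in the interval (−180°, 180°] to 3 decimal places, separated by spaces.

-122.205 120.003 -117.798

wrist centre = target − a_3·(cos φ, sin φ) = (0.8660, -3.4999)
cos θ_2 = (12.9991−4²−3²)/(2·4·3) = -0.5000; θ_2 = 120.0026° (elbow-up)
β = atan2(-3.4999,0.8660) = -76.1020°; ψ = atan2(2.5980,2.4999) = 46.1027°
θ_1 = β − ψ = -122.2047°
θ_3 = φ − θ_1 − θ_2 = -117.7978° (wrapped to (-180°,180°])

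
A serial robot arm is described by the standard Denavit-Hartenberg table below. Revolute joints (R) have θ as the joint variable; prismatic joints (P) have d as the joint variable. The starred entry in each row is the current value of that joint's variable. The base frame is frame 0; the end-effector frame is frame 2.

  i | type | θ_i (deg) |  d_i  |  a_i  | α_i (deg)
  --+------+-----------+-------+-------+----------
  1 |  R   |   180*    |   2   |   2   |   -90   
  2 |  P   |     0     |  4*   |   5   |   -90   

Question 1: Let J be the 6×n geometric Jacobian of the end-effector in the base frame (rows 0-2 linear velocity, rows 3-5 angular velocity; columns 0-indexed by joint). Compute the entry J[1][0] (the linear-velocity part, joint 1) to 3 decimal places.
axis z_0 = ẑ; lever o_n−o_0 = (-7.0000,-4.0000,2.0000)
cross product → J_v[:, 0] = (4.0000,-7.0000,0.0000)
J_ω[:, 0] = z_0
entry J[1][0] = -7.0000

-7.000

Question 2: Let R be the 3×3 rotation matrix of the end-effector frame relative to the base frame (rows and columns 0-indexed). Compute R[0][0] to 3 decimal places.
-1.000

End-effector x-axis (col 0 of R) = (-1.0000,0.0000,0.0000)
R[0][0] = -1.0000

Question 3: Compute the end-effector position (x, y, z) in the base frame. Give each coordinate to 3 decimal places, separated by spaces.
after link 1: o_1 = (-2.0000, 0.0000, 2.0000)
after link 2: o_2 = (-7.0000, -4.0000, 2.0000)

-7.000 -4.000 2.000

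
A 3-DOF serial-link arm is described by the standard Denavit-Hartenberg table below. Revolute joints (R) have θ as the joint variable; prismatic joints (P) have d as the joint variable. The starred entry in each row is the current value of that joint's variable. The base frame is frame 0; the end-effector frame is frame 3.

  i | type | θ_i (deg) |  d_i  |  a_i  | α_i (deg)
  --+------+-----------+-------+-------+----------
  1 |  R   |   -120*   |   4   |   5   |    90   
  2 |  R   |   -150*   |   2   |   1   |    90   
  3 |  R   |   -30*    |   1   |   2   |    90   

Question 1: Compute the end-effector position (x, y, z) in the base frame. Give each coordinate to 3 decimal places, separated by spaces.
-1.933 -1.348 3.500

after link 1: o_1 = (-2.5000, -4.3301, 4.0000)
after link 2: o_2 = (-3.7990, -2.5801, 3.5000)
after link 3: o_3 = (-1.9330, -1.3481, 3.5000)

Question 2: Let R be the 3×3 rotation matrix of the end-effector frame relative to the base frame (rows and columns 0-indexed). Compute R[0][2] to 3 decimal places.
0.533

End-effector z-axis (col 2 of R) = (0.5335,-0.8080,0.2500)
R[0][2] = 0.5335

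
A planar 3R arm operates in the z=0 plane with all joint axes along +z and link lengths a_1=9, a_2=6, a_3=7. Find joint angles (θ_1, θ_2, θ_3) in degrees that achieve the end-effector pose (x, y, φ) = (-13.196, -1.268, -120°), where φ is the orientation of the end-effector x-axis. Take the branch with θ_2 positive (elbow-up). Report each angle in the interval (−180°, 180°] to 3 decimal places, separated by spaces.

wrist centre = target − a_3·(cos φ, sin φ) = (-9.6960, 4.7942)
cos θ_2 = (116.9966−9²−6²)/(2·9·6) = -0.0000; θ_2 = 90.0018° (elbow-up)
β = atan2(4.7942,-9.6960) = 153.6900°; ψ = atan2(6.0000,8.9998) = 33.6906°
θ_1 = β − ψ = 119.9993°
θ_3 = φ − θ_1 − θ_2 = 29.9989° (wrapped to (-180°,180°])

119.999 90.002 29.999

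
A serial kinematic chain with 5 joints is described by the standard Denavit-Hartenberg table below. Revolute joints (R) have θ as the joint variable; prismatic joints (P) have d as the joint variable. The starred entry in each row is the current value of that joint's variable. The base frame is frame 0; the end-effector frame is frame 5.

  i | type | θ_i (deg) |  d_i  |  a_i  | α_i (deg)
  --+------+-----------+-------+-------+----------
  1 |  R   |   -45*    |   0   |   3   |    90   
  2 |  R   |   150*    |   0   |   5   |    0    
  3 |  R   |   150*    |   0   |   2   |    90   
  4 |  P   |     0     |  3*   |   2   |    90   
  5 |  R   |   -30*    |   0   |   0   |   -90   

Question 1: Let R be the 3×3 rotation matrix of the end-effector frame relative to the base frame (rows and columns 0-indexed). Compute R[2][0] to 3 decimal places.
-0.500

End-effector x-axis (col 0 of R) = (0.6124,-0.6124,-0.5000)
R[2][0] = -0.5000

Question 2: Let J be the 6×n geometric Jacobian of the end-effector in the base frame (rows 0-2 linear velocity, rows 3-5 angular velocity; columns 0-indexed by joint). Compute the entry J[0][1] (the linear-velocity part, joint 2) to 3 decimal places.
1.742

axis z_1 = (-0.7071,-0.7071,0.0000); lever o_n−o_1 = (-3.4848,3.4848,-2.4641)
cross product → J_v[:, 1] = (1.7424,-1.7424,-4.9282)
J_ω[:, 1] = z_1
entry J[0][1] = 1.7424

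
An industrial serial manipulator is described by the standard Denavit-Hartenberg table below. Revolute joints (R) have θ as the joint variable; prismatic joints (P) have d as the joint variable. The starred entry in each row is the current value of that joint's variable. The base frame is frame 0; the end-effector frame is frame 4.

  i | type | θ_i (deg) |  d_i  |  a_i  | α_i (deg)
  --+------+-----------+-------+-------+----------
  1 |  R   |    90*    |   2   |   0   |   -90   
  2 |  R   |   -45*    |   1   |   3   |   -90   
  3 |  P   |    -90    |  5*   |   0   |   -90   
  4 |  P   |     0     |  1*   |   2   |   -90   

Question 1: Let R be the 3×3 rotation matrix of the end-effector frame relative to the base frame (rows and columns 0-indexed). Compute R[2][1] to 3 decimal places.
End-effector y-axis (col 1 of R) = (-0.0000,-0.7071,-0.7071)
R[2][1] = -0.7071

-0.707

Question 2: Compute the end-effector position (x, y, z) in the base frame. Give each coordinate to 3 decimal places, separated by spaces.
after link 1: o_1 = (0.0000, 0.0000, 2.0000)
after link 2: o_2 = (-1.0000, 2.1213, 4.1213)
after link 3: o_3 = (-1.0000, 5.6569, 0.5858)
after link 4: o_4 = (-3.0000, 6.3640, 1.2929)

-3.000 6.364 1.293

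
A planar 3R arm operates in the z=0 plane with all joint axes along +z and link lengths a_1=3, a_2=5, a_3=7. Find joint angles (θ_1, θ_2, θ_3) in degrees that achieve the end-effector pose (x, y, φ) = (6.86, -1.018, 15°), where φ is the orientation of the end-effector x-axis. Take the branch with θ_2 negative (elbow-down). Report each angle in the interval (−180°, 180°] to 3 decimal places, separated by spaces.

wrist centre = target − a_3·(cos φ, sin φ) = (0.0985, -2.8297)
cos θ_2 = (8.0171−3²−5²)/(2·3·5) = -0.8661; θ_2 = -150.0082° (elbow-down)
β = atan2(-2.8297,0.0985) = -88.0060°; ψ = atan2(-2.4994,-1.3305) = -118.0275°
θ_1 = β − ψ = 30.0215°
θ_3 = φ − θ_1 − θ_2 = 134.9867° (wrapped to (-180°,180°])

30.021 -150.008 134.987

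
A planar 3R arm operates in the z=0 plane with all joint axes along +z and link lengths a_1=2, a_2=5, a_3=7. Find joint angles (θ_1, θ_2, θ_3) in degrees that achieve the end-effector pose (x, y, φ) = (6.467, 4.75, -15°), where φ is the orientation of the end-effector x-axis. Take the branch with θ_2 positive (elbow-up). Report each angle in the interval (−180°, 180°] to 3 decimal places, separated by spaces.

60.006 44.996 -120.002

wrist centre = target − a_3·(cos φ, sin φ) = (-0.2945, 6.5617)
cos θ_2 = (43.1431−2²−5²)/(2·2·5) = 0.7072; θ_2 = 44.9962° (elbow-up)
β = atan2(6.5617,-0.2945) = 92.5696°; ψ = atan2(3.5353,5.5358) = 32.5635°
θ_1 = β − ψ = 60.0061°
θ_3 = φ − θ_1 − θ_2 = -120.0024° (wrapped to (-180°,180°])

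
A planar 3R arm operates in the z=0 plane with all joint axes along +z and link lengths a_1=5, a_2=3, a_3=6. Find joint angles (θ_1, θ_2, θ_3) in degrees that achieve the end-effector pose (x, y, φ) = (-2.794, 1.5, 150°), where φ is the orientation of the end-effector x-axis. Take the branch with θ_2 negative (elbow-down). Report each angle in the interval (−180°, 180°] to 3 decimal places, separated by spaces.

0.005 -149.996 -60.009

wrist centre = target − a_3·(cos φ, sin φ) = (2.4022, -1.5000)
cos θ_2 = (8.0203−5²−3²)/(2·5·3) = -0.8660; θ_2 = -149.9958° (elbow-down)
β = atan2(-1.5000,2.4022) = -31.9823°; ψ = atan2(-1.5002,2.4020) = -31.9868°
θ_1 = β − ψ = 0.0045°
θ_3 = φ − θ_1 − θ_2 = -60.0087° (wrapped to (-180°,180°])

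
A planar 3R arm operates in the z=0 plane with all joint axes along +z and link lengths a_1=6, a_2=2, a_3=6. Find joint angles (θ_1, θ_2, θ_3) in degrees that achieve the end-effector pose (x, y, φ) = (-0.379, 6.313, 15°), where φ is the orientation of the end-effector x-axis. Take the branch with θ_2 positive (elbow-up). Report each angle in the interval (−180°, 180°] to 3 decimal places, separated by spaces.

wrist centre = target − a_3·(cos φ, sin φ) = (-6.1746, 4.7601)
cos θ_2 = (60.7835−6²−2²)/(2·6·2) = 0.8660; θ_2 = 30.0051° (elbow-up)
β = atan2(4.7601,-6.1746) = 142.3707°; ψ = atan2(1.0002,7.7320) = 7.3705°
θ_1 = β − ψ = 135.0002°
θ_3 = φ − θ_1 − θ_2 = -150.0053° (wrapped to (-180°,180°])

135.000 30.005 -150.005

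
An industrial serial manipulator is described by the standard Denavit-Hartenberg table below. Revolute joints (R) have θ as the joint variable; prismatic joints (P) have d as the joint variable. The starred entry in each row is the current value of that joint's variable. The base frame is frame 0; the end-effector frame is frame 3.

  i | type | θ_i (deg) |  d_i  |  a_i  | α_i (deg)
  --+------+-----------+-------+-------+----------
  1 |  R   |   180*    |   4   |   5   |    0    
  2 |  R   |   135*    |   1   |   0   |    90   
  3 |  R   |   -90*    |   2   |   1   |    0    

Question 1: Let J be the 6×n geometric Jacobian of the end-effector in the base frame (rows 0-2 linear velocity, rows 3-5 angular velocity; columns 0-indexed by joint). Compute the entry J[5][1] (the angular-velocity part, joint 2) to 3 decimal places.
1.000

axis z_1 = (0.0000,0.0000,1.0000); lever o_n−o_1 = (-1.4142,-1.4142,0.0000)
cross product → J_v[:, 1] = (1.4142,-1.4142,0.0000)
J_ω[:, 1] = z_1
entry J[5][1] = 1.0000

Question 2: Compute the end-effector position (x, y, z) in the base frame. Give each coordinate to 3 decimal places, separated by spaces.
after link 1: o_1 = (-5.0000, 0.0000, 4.0000)
after link 2: o_2 = (-5.0000, 0.0000, 5.0000)
after link 3: o_3 = (-6.4142, -1.4142, 4.0000)

-6.414 -1.414 4.000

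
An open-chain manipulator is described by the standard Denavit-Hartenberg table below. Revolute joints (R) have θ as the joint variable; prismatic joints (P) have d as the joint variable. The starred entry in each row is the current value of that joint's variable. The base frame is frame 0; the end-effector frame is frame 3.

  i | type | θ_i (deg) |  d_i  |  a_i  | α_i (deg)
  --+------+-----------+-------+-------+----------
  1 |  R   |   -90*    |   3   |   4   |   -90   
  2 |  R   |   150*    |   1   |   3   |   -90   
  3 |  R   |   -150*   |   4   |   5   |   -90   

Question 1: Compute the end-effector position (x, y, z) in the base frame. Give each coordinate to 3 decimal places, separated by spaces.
3.500 -3.152 7.129

after link 1: o_1 = (0.0000, -4.0000, 3.0000)
after link 2: o_2 = (1.0000, -1.4019, 1.5000)
after link 3: o_3 = (3.5000, -3.1519, 7.1292)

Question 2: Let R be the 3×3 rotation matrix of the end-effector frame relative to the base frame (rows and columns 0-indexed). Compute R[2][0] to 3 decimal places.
0.433

End-effector x-axis (col 0 of R) = (0.5000,-0.7500,0.4330)
R[2][0] = 0.4330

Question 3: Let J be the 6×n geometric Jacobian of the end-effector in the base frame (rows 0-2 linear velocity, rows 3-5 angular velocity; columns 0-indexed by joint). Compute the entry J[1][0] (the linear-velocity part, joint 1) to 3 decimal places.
3.500

axis z_0 = ẑ; lever o_n−o_0 = (3.5000,-3.1519,7.1292)
cross product → J_v[:, 0] = (3.1519,3.5000,-0.0000)
J_ω[:, 0] = z_0
entry J[1][0] = 3.5000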